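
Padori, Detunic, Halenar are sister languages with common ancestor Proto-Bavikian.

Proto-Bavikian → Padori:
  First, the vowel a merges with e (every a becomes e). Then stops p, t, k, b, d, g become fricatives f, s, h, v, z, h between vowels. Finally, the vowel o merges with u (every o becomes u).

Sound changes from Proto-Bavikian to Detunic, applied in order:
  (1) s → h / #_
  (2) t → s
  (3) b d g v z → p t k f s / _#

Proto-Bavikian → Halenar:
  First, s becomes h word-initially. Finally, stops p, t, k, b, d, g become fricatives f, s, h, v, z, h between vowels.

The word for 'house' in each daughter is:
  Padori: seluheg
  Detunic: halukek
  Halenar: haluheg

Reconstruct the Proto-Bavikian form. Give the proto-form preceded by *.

*salukeg

Position 7: Padori has g, Detunic has k, Halenar has g. Padori preserves g here (none of its changes turn any other segment into g), so the proto-segment is *g.
Position 2: Padori has e, Detunic has a, Halenar has a. Detunic preserves a here (none of its changes turn any other segment into a), so the proto-segment is *a.
Position 1: Padori has s, Detunic has h, Halenar has h. Taking the neighbouring segments as reconstructed: Padori s can only go back to *s; Detunic h could go back to *s or *h; Halenar h could go back to *s or *h — the one source consistent with every daughter is *s.
Verify the candidate proto-form against each daughter:
Padori: *salukeg > selukeg > seluheg  (by vowel merger, intervocalic lenition)
Detunic: *salukeg > halukeg > halukek  (by debuccalisation, final devoicing)
Halenar: start from *salukeg.
  rule 1 (debuccalisation): salukeg → halukeg
  rule 2 (intervocalic lenition): halukeg → haluheg
  ⇒ Halenar haluheg
Only *salukeg yields all of Padori seluheg, Detunic halukek, Halenar haluheg.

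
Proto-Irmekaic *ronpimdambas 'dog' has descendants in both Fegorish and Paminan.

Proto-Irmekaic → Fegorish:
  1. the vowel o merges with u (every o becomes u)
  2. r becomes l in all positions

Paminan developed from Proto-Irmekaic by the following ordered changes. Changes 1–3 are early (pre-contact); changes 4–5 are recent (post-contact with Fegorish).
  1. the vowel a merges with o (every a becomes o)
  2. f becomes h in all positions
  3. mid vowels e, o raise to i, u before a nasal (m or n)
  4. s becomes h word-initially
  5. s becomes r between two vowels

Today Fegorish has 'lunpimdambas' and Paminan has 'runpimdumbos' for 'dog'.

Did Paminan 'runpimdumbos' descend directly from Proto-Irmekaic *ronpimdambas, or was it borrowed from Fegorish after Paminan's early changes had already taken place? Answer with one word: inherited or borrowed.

If inherited, *ronpimdambas would pass through all of Paminan's changes:
Paminan: *ronpimdambas
  ronpimdambas → ronpimdombos   [vowel merger]
  ronpimdombos (rule 2 does not apply)
  ronpimdombos → runpimdumbos   [pre-nasal raising]
  runpimdumbos (rule 4 does not apply)
  runpimdumbos (rule 5 does not apply)
  giving Paminan runpimdumbos.
If borrowed from Fegorish 'lunpimdambas' after the early changes, it would undergo only the recent ones:
  rule 4 (debuccalisation): no change (lunpimdambas)
  rule 5 (rhotacism): no change (lunpimdambas)
  ⇒ as a loan: lunpimdambas
Paminan 'runpimdumbos' matches the inherited outcome exactly, so it is an inherited cognate, not a loan.

inherited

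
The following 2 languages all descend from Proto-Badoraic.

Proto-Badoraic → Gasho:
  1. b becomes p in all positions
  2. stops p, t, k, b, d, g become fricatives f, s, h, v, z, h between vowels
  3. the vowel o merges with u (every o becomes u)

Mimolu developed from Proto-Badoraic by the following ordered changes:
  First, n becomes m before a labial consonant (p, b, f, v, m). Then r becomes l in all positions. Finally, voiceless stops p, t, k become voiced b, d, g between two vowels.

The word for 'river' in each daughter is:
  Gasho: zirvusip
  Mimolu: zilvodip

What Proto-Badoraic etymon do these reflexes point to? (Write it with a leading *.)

Position 6: Gasho has s, Mimolu has d. Taking the neighbouring segments as reconstructed: Gasho s could go back to *t or *s; Mimolu d could go back to *t or *d — the one source consistent with every daughter is *t.
Position 5: Gasho has u, Mimolu has o. Mimolu preserves o here (none of its changes turn any other segment into o), so the proto-segment is *o.
Continuing position by position gives *zirvotip; check it forward:
Gasho: *zirvotip > zirvosip > zirvusip  (by intervocalic lenition, vowel merger)
Mimolu: *zirvotip
  zirvotip (rule 1 does not apply)
  zirvotip → zilvotip   [unconditioned shift]
  zilvotip → zilvodip   [intervocalic voicing]
  giving Mimolu zilvodip.
*zirvotip is the unique common source.

*zirvotip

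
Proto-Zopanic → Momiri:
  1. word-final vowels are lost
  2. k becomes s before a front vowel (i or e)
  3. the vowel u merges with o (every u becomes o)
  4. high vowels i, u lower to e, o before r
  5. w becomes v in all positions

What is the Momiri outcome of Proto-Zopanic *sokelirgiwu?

Momiri: start from *sokelirgiwu.
  rule 1 (apocope): sokelirgiwu → sokelirgiw
  rule 2 (palatalisation): sokelirgiw → soselirgiw
  rule 3: no change — soselirgiw
  rule 4 (pre-rhotic lowering): soselirgiw → soselergiw
  rule 5 (unconditioned shift): soselergiw → soselergiv
  ⇒ Momiri soselergiv

soselergiv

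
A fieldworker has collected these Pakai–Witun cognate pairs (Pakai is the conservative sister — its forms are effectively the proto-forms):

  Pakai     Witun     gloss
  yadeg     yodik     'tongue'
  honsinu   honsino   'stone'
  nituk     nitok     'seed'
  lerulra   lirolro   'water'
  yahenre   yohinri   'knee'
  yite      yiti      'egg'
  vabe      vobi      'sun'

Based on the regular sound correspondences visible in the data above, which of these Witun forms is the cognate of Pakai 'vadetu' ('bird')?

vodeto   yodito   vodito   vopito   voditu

yadeg ~ yodik, yahenre ~ yohinri — Pakai a corresponds to Witun o after a consonant, before a consonant other than r, m, n, p, b, f, v.
yadeg ~ yodik — Pakai e corresponds to Witun i after a consonant, before a consonant other than r, m, n, p, b, f, v.
honsinu ~ honsino — Pakai u corresponds to Witun o word-finally.
Applying these to Pakai 'vadetu':
  vadetu → vodetu   (a→o after a consonant, before a consonant other than r, m, n, p, b, f, v)
  vodetu → voditu   (e→i after a consonant, before a consonant other than r, m, n, p, b, f, v)
  voditu → vodito   (u→o word-finally)
So the Witun cognate is 'vodito'.

vodito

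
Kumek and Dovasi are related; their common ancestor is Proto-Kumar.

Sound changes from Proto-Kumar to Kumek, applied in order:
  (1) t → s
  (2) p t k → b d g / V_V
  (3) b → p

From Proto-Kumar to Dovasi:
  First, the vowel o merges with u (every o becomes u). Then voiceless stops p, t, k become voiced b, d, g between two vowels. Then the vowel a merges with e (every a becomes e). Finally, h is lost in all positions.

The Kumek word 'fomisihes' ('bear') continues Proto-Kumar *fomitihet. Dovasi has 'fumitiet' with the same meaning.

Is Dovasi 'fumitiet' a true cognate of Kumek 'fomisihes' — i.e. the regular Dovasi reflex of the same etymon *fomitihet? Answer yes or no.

Derive the expected Dovasi reflex of *fomitihet:
Dovasi: start from *fomitihet.
  rule 1 (vowel merger): fomitihet → fumitihet
  rule 2 (intervocalic voicing): fumitihet → fumidihet
  rule 3: no change — fumidihet
  rule 4 (h-loss): fumidihet → fumidiet
  ⇒ Dovasi fumidiet
The regular Dovasi reflex would be 'fumidiet', but the attested form is 'fumitiet'. The correspondence is irregular, so they are not cognates (the Dovasi form has a different source).

no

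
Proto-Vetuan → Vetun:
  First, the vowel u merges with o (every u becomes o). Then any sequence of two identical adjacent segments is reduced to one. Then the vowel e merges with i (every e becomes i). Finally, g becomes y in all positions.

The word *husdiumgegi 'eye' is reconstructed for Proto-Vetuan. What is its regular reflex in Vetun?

Vetun: *husdiumgegi
  husdiumgegi → hosdiomgegi   [vowel merger]
  hosdiomgegi (rule 2 does not apply)
  hosdiomgegi → hosdiomgigi   [vowel merger]
  hosdiomgigi → hosdiomyiyi   [unconditioned shift]
  giving Vetun hosdiomyiyi.

hosdiomyiyi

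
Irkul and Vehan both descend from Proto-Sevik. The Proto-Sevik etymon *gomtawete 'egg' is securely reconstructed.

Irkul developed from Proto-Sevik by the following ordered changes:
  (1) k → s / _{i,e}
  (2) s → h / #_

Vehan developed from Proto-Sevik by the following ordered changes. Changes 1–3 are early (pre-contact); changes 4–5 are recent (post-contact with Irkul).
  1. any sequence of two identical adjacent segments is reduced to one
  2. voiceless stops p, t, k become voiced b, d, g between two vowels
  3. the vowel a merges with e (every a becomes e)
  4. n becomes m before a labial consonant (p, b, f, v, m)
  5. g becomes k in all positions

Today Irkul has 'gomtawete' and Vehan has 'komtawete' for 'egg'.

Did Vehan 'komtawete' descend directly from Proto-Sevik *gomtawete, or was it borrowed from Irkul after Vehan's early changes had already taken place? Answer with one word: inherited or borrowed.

borrowed

If inherited, *gomtawete would pass through all of Vehan's changes:
Vehan: start from *gomtawete.
  rule 1: no change — gomtawete
  rule 2 (intervocalic voicing): gomtawete → gomtawede
  rule 3 (vowel merger): gomtawede → gomtewede
  rule 4: no change — gomtewede
  rule 5 (unconditioned shift): gomtewede → komtewede
  ⇒ Vehan komtewede
If borrowed from Irkul 'gomtawete' after the early changes, it would undergo only the recent ones:
  rule 4 (nasal place assimilation): no change (gomtawete)
  rule 5 (unconditioned shift): gomtawete → komtawete
  ⇒ as a loan: komtawete
Vehan 'komtawete' matches the loan outcome 'komtawete', not the inherited 'komtewede' — it skipped the early Vehan changes, so it was borrowed from Irkul.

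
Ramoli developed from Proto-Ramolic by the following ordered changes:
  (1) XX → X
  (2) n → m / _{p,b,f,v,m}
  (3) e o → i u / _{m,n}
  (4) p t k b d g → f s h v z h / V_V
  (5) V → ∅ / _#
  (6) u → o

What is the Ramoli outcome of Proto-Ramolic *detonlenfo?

desonlimf

Ramoli: *detonlenfo > detonlemfo > detunlimfo > desunlimfo > desunlimf > desonlimf  (by nasal place assimilation, pre-nasal raising, intervocalic lenition, apocope, vowel merger)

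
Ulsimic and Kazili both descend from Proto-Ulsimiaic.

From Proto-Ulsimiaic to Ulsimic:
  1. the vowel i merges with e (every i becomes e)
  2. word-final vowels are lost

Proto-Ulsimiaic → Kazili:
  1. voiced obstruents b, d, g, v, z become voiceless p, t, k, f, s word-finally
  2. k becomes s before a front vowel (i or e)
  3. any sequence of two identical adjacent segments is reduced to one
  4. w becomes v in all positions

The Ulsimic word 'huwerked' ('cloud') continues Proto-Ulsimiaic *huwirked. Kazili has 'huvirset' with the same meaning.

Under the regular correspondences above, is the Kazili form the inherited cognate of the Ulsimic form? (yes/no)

yes

Derive the expected Kazili reflex of *huwirked:
Kazili: start from *huwirked.
  rule 1 (final devoicing): huwirked → huwirket
  rule 2 (palatalisation): huwirket → huwirset
  rule 3: no change — huwirset
  rule 4 (unconditioned shift): huwirset → huvirset
  ⇒ Kazili huvirset
Kazili 'huvirset' matches the regular reflex exactly, so the pair is cognate.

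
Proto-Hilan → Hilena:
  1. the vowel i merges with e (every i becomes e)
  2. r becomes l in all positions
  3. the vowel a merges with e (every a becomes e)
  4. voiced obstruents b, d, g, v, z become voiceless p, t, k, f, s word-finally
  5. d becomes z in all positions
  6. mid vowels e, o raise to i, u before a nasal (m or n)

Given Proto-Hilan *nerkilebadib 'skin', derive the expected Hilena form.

nelkelebezep

Hilena: start from *nerkilebadib.
  rule 1 (vowel merger): nerkilebadib → nerkelebadeb
  rule 2 (unconditioned shift): nerkelebadeb → nelkelebadeb
  rule 3 (vowel merger): nelkelebadeb → nelkelebedeb
  rule 4 (final devoicing): nelkelebedeb → nelkelebedep
  rule 5 (unconditioned shift): nelkelebedep → nelkelebezep
  rule 6: no change — nelkelebezep
  ⇒ Hilena nelkelebezep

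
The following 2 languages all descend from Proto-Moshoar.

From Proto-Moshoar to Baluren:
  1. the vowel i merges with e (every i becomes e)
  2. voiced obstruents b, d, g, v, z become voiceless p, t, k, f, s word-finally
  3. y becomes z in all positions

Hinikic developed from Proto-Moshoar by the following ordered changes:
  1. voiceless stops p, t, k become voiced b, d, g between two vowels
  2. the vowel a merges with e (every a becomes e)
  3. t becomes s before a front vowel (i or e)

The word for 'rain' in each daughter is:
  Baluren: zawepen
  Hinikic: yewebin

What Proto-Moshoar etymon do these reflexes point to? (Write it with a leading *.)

Position 2: Baluren has a, Hinikic has e. Baluren preserves a here (none of its changes turn any other segment into a), so the proto-segment is *a.
Position 6: Baluren has e, Hinikic has i. Hinikic preserves i here (none of its changes turn any other segment into i), so the proto-segment is *i.
Position 5: Baluren has p, Hinikic has b. Taking the neighbouring segments as reconstructed: Baluren p can only go back to *p; Hinikic b could go back to *p or *b — the one source consistent with every daughter is *p.
Continuing position by position gives *yawepin; check it forward:
Baluren: *yawepin
  yawepin → yawepen   [vowel merger]
  yawepen (rule 2 does not apply)
  yawepen → zawepen   [unconditioned shift]
  giving Baluren zawepen.
Hinikic: *yawepin
  yawepin → yawebin   [intervocalic voicing]
  yawebin → yewebin   [vowel merger]
  yewebin (rule 3 does not apply)
  giving Hinikic yewebin.
*yawepin is the unique common source.

*yawepin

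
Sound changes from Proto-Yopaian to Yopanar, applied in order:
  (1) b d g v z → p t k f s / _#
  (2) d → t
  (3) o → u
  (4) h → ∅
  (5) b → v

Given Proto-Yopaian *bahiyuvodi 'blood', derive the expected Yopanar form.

Yopanar: *bahiyuvodi
  bahiyuvodi (rule 1 does not apply)
  bahiyuvodi → bahiyuvoti   [unconditioned shift]
  bahiyuvoti → bahiyuvuti   [vowel merger]
  bahiyuvuti → baiyuvuti   [h-loss]
  baiyuvuti → vaiyuvuti   [unconditioned shift]
  giving Yopanar vaiyuvuti.

vaiyuvuti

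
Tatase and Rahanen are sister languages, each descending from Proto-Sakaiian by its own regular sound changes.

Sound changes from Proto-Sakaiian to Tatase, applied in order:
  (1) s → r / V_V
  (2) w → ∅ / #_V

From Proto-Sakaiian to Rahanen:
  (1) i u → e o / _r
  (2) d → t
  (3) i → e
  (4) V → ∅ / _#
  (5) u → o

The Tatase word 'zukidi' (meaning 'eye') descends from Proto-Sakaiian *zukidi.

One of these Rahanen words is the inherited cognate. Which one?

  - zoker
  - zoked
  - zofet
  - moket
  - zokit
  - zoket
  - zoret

zoket

Rahanen: *zukidi
  zukidi (rule 1 does not apply)
  zukidi → zukiti   [unconditioned shift]
  zukiti → zukete   [vowel merger]
  zukete → zuket   [apocope]
  zuket → zoket   [vowel merger]
  giving Rahanen zoket.
The other candidates each miss or misapply at least one Rahanen change.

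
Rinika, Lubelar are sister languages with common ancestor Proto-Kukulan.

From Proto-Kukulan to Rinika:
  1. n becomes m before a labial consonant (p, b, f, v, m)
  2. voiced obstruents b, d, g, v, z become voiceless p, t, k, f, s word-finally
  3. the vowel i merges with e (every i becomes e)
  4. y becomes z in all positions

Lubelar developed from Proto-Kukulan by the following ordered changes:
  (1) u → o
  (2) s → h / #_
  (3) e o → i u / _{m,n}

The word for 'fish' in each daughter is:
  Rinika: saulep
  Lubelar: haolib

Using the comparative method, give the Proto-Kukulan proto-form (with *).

Position 6: Rinika has p, Lubelar has b. Lubelar preserves b here (none of its changes turn any other segment into b), so the proto-segment is *b.
Position 3: Rinika has u, Lubelar has o. Rinika preserves u here (none of its changes turn any other segment into u), so the proto-segment is *u.
Continuing position by position gives *saulib; check it forward:
Rinika: start from *saulib.
  rule 1: no change — saulib
  rule 2 (final devoicing): saulib → saulip
  rule 3 (vowel merger): saulip → saulep
  rule 4: no change — saulep
  ⇒ Rinika saulep
Lubelar: start from *saulib.
  rule 1 (vowel merger): saulib → saolib
  rule 2 (debuccalisation): saolib → haolib
  rule 3: no change — haolib
  ⇒ Lubelar haolib
Only *saulib yields all of Rinika saulep, Lubelar haolib.

*saulib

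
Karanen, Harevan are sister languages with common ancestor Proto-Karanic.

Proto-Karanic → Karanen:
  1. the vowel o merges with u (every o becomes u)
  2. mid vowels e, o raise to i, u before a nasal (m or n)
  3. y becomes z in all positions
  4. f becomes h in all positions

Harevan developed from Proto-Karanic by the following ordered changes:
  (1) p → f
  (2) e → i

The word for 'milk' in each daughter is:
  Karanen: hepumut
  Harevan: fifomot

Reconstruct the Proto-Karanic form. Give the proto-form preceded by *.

*fepomot

Position 2: Karanen has e, Harevan has i. Karanen preserves e here (none of its changes turn any other segment into e), so the proto-segment is *e.
Position 1: Karanen has h, Harevan has f. Taking the neighbouring segments as reconstructed: Karanen h could go back to *f or *h; Harevan f could go back to *p or *f — the one source consistent with every daughter is *f.
Position 6: Karanen has u, Harevan has o. Harevan preserves o here (none of its changes turn any other segment into o), so the proto-segment is *o.
This points to *fepomot. Verify forward in each daughter:
Karanen: start from *fepomot.
  rule 1 (vowel merger): fepomot → fepumut
  rule 2: no change — fepumut
  rule 3: no change — fepumut
  rule 4 (unconditioned shift): fepumut → hepumut
  ⇒ Karanen hepumut
Harevan: *fepomot > fefomot > fifomot  (by unconditioned shift, vowel merger)
*fepomot is the unique common source.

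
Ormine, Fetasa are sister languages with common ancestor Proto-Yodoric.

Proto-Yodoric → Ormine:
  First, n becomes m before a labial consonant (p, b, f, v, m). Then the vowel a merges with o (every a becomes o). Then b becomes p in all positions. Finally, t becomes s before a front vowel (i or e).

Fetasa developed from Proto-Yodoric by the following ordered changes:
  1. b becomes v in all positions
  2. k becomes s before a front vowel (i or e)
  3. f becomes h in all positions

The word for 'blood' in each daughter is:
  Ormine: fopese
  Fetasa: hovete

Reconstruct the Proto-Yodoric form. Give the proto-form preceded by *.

*fobete

Position 5: Ormine has s, Fetasa has t. Fetasa preserves t here (none of its changes turn any other segment into t), so the proto-segment is *t.
Position 3: Ormine has p, Fetasa has v. Taking the neighbouring segments as reconstructed: Ormine p could go back to *p or *b; Fetasa v could go back to *b or *v — the one source consistent with every daughter is *b.
Continuing position by position gives *fobete; check it forward:
Ormine: *fobete
  fobete (rule 1 does not apply)
  fobete (rule 2 does not apply)
  fobete → fopete   [unconditioned shift]
  fopete → fopese   [palatalisation]
  giving Ormine fopese.
Fetasa: start from *fobete.
  rule 1 (unconditioned shift): fobete → fovete
  rule 2: no change — fovete
  rule 3 (unconditioned shift): fovete → hovete
  ⇒ Fetasa hovete
Only *fobete yields all of Ormine fopese, Fetasa hovete.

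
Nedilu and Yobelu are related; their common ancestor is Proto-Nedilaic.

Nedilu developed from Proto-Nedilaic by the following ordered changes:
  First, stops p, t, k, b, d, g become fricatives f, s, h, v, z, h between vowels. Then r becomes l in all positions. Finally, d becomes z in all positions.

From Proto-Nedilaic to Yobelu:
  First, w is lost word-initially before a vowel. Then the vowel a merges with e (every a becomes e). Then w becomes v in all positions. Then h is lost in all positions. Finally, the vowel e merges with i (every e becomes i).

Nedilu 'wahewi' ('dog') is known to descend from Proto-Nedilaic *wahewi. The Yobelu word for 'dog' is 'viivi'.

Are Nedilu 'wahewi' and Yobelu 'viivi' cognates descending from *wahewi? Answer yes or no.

no

Derive the expected Yobelu reflex of *wahewi:
Yobelu: start from *wahewi.
  rule 1 (glide loss): wahewi → ahewi
  rule 2 (vowel merger): ahewi → ehewi
  rule 3 (unconditioned shift): ehewi → ehevi
  rule 4 (h-loss): ehevi → eevi
  rule 5 (vowel merger): eevi → iivi
  ⇒ Yobelu iivi
The regular Yobelu reflex would be 'iivi', but the attested form is 'viivi'. The correspondence is irregular, so they are not cognates (the Yobelu form has a different source).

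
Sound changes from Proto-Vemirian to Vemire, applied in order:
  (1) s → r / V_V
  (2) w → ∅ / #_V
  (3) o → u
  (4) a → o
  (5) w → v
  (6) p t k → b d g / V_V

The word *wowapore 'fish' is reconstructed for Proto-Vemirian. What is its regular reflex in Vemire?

uvobure

Vemire: *wowapore
  wowapore (rule 1 does not apply)
  wowapore → owapore   [glide loss]
  owapore → uwapure   [vowel merger]
  uwapure → uwopure   [vowel merger]
  uwopure → uvopure   [unconditioned shift]
  uvopure → uvobure   [intervocalic voicing]
  giving Vemire uvobure.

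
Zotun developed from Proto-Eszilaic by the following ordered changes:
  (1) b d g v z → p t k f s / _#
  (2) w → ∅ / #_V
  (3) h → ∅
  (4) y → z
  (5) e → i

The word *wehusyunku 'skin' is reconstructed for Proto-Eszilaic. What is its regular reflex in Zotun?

iuszunku

Zotun: *wehusyunku > ehusyunku > eusyunku > euszunku > iuszunku  (by glide loss, h-loss, unconditioned shift, vowel merger)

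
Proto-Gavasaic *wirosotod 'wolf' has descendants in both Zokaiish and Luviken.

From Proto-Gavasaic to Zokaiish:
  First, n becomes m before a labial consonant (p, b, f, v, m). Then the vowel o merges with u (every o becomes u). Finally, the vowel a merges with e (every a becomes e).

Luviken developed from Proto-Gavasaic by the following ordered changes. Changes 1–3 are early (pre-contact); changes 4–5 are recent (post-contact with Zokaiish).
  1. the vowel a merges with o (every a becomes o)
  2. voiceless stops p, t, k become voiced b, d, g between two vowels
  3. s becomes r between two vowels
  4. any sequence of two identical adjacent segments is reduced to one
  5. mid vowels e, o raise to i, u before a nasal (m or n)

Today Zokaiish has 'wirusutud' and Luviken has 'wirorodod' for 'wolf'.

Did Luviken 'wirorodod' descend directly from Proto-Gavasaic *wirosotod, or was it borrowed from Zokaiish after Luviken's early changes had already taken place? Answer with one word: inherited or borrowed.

inherited

If inherited, *wirosotod would pass through all of Luviken's changes:
Luviken: *wirosotod
  wirosotod (rule 1 does not apply)
  wirosotod → wirosodod   [intervocalic voicing]
  wirosodod → wirorodod   [rhotacism]
  wirorodod (rule 4 does not apply)
  wirorodod (rule 5 does not apply)
  giving Luviken wirorodod.
If borrowed from Zokaiish 'wirusutud' after the early changes, it would undergo only the recent ones:
  rule 4 (degemination): no change (wirusutud)
  rule 5 (pre-nasal raising): no change (wirusutud)
  ⇒ as a loan: wirusutud
Luviken 'wirorodod' matches the inherited outcome exactly, so it is an inherited cognate, not a loan.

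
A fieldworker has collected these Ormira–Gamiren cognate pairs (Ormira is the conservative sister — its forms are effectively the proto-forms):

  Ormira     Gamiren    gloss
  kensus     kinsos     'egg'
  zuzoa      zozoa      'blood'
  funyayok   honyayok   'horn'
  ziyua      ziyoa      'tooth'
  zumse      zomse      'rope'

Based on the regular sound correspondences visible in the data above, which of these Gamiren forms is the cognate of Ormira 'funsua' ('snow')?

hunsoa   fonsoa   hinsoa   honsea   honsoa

honsoa

funyayok ~ honyayok — Ormira f corresponds to Gamiren h word-initially before a back vowel.
funyayok ~ honyayok — Ormira u corresponds to Gamiren o after a consonant, before a nasal.
ziyua ~ ziyoa — Ormira u corresponds to Gamiren o after a consonant, before a back vowel.
Applying these to Ormira 'funsua':
  funsua → hunsua   (f→h word-initially before a back vowel)
  hunsua → honsua   (u→o after a consonant, before a nasal)
  honsua → honsoa   (u→o after a consonant, before a back vowel)
So the Gamiren cognate is 'honsoa'.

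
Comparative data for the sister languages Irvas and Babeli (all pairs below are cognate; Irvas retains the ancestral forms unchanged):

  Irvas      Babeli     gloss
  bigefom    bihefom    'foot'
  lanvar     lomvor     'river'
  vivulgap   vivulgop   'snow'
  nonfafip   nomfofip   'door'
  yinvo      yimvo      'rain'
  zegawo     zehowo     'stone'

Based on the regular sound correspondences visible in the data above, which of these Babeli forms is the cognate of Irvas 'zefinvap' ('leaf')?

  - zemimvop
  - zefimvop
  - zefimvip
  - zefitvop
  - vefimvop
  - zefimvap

zefimvop

lanvar ~ lomvor, yinvo ~ yimvo — Irvas n corresponds to Babeli m after a vowel, before a labial obstruent.
vivulgap ~ vivulgop — Irvas a corresponds to Babeli o after a consonant, before a labial obstruent.
Applying these to Irvas 'zefinvap':
  zefinvap → zefimvap   (n→m after a vowel, before a labial obstruent)
  zefimvap → zefimvop   (a→o after a consonant, before a labial obstruent)
So the Babeli cognate is 'zefimvop'.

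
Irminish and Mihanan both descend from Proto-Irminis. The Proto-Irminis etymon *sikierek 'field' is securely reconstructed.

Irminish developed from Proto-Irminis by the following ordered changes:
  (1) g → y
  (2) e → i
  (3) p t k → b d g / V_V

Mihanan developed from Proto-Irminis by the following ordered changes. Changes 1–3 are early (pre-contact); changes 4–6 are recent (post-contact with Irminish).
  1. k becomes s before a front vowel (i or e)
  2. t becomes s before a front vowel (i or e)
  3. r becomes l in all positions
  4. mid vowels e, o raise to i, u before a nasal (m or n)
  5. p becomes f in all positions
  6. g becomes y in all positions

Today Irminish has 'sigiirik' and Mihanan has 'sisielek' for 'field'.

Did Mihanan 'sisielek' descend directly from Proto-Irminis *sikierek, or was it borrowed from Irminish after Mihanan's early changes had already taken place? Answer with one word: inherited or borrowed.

If inherited, *sikierek would pass through all of Mihanan's changes:
Mihanan: start from *sikierek.
  rule 1 (palatalisation): sikierek → sisierek
  rule 2: no change — sisierek
  rule 3 (unconditioned shift): sisierek → sisielek
  rule 4: no change — sisielek
  rule 5: no change — sisielek
  rule 6: no change — sisielek
  ⇒ Mihanan sisielek
If borrowed from Irminish 'sigiirik' after the early changes, it would undergo only the recent ones:
  rule 4 (pre-nasal raising): no change (sigiirik)
  rule 5 (unconditioned shift): no change (sigiirik)
  rule 6 (unconditioned shift): sigiirik → siyiirik
  ⇒ as a loan: siyiirik
Mihanan 'sisielek' matches the inherited outcome exactly, so it is an inherited cognate, not a loan.

inherited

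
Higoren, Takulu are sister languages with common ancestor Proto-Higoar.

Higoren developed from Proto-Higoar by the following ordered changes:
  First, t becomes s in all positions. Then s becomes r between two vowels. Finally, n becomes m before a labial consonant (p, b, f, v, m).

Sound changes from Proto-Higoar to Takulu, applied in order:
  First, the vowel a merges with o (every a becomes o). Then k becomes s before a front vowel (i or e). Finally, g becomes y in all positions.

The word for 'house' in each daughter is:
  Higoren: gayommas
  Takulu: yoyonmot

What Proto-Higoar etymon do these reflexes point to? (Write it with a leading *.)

Position 8: Higoren has s, Takulu has t. Takulu preserves t here (none of its changes turn any other segment into t), so the proto-segment is *t.
Position 1: Higoren has g, Takulu has y. Higoren preserves g here (none of its changes turn any other segment into g), so the proto-segment is *g.
Position 7: Higoren has a, Takulu has o. Higoren preserves a here (none of its changes turn any other segment into a), so the proto-segment is *a.
Continuing position by position gives *gayonmat; check it forward:
Higoren: start from *gayonmat.
  rule 1 (unconditioned shift): gayonmat → gayonmas
  rule 2: no change — gayonmas
  rule 3 (nasal place assimilation): gayonmas → gayommas
  ⇒ Higoren gayommas
Takulu: start from *gayonmat.
  rule 1 (vowel merger): gayonmat → goyonmot
  rule 2: no change — goyonmot
  rule 3 (unconditioned shift): goyonmot → yoyonmot
  ⇒ Takulu yoyonmot
Only *gayonmat yields all of Higoren gayommas, Takulu yoyonmot.

*gayonmat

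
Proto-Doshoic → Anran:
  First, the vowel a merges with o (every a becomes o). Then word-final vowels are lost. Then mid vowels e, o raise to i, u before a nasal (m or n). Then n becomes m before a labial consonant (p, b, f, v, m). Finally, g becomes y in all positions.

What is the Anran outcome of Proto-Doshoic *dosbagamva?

Anran: *dosbagamva
  dosbagamva → dosbogomvo   [vowel merger]
  dosbogomvo → dosbogomv   [apocope]
  dosbogomv → dosbogumv   [pre-nasal raising]
  dosbogumv (rule 4 does not apply)
  dosbogumv → dosboyumv   [unconditioned shift]
  giving Anran dosboyumv.

dosboyumv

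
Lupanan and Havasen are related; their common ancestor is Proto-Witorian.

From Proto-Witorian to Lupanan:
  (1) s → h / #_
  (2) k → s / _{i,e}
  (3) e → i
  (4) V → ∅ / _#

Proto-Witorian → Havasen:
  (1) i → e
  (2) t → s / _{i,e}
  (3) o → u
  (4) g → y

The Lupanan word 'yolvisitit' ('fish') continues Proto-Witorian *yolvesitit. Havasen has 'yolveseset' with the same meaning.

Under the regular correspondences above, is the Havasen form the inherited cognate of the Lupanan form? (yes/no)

Derive the expected Havasen reflex of *yolvesitit:
Havasen: start from *yolvesitit.
  rule 1 (vowel merger): yolvesitit → yolvesetet
  rule 2 (palatalisation): yolvesetet → yolveseset
  rule 3 (vowel merger): yolveseset → yulveseset
  rule 4: no change — yulveseset
  ⇒ Havasen yulveseset
The regular Havasen reflex would be 'yulveseset', but the attested form is 'yolveseset'. The correspondence is irregular, so they are not cognates (the Havasen form has a different source).

no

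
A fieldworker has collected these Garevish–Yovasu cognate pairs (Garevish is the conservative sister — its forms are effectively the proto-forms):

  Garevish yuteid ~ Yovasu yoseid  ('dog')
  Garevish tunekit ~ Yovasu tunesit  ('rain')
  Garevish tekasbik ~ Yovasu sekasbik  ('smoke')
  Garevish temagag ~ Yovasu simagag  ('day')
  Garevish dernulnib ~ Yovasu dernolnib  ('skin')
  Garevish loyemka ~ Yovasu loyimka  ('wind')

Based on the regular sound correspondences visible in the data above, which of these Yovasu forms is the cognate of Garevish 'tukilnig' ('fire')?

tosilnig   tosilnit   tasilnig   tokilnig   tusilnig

yuteid ~ yoseid, dernulnib ~ dernolnib — Garevish u corresponds to Yovasu o after a consonant, before a consonant other than r, m, n, p, b, f, v.
tunekit ~ tunesit — Garevish k corresponds to Yovasu s between vowels (before a front vowel).
Applying these to Garevish 'tukilnig':
  tukilnig → tokilnig   (u→o after a consonant, before a consonant other than r, m, n, p, b, f, v)
  tokilnig → tosilnig   (k→s between vowels (before a front vowel))
So the Yovasu cognate is 'tosilnig'.

tosilnig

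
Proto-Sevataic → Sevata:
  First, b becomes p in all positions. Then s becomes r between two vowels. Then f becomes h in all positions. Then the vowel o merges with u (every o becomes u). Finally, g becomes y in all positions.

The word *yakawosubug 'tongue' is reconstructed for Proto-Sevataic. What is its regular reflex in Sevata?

yakawurupuy

Sevata: *yakawosubug > yakawosupug > yakaworupug > yakawurupug > yakawurupuy  (by unconditioned shift, rhotacism, vowel merger, unconditioned shift)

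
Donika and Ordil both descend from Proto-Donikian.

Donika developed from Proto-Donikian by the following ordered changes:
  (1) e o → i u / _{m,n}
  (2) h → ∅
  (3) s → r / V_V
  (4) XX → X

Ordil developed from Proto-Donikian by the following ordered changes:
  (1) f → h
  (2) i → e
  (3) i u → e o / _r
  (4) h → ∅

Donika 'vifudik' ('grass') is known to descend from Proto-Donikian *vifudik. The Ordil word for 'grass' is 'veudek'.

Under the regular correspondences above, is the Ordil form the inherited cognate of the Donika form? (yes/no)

Derive the expected Ordil reflex of *vifudik:
Ordil: start from *vifudik.
  rule 1 (unconditioned shift): vifudik → vihudik
  rule 2 (vowel merger): vihudik → vehudek
  rule 3: no change — vehudek
  rule 4 (h-loss): vehudek → veudek
  ⇒ Ordil veudek
Ordil 'veudek' matches the regular reflex exactly, so the pair is cognate.

yes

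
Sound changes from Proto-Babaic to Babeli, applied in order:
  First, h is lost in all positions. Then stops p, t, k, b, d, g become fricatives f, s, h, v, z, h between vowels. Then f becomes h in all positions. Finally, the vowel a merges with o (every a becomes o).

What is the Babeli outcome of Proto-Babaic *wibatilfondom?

Babeli: *wibatilfondom
  wibatilfondom (rule 1 does not apply)
  wibatilfondom → wivasilfondom   [intervocalic lenition]
  wivasilfondom → wivasilhondom   [unconditioned shift]
  wivasilhondom → wivosilhondom   [vowel merger]
  giving Babeli wivosilhondom.

wivosilhondom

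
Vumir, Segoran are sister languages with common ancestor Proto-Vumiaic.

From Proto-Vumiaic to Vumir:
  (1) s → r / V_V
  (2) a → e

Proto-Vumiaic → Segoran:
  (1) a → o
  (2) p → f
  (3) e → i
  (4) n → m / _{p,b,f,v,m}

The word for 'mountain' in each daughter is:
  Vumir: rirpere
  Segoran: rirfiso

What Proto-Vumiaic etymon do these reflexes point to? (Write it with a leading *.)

Position 4: Vumir has p, Segoran has f. Vumir preserves p here (none of its changes turn any other segment into p), so the proto-segment is *p.
Position 6: Vumir has r, Segoran has s. Segoran preserves s here (none of its changes turn any other segment into s), so the proto-segment is *s.
Position 7: Vumir has e, Segoran has o. Taking the neighbouring segments as reconstructed: Vumir e could go back to *a or *e; Segoran o could go back to *a or *o — the one source consistent with every daughter is *a.
Verify the candidate proto-form against each daughter:
Vumir: *rirpesa > rirpera > rirpere  (by rhotacism, vowel merger)
Segoran: start from *rirpesa.
  rule 1 (vowel merger): rirpesa → rirpeso
  rule 2 (unconditioned shift): rirpeso → rirfeso
  rule 3 (vowel merger): rirfeso → rirfiso
  rule 4: no change — rirfiso
  ⇒ Segoran rirfiso
No other proto-form is consistent with every reflex, so the reconstruction is *rirpesa.

*rirpesa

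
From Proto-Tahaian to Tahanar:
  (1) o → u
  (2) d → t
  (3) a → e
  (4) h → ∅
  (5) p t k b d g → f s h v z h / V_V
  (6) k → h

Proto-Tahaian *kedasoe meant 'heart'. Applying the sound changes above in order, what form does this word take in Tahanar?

hesesue

Tahanar: start from *kedasoe.
  rule 1 (vowel merger): kedasoe → kedasue
  rule 2 (unconditioned shift): kedasue → ketasue
  rule 3 (vowel merger): ketasue → ketesue
  rule 4: no change — ketesue
  rule 5 (intervocalic lenition): ketesue → kesesue
  rule 6 (unconditioned shift): kesesue → hesesue
  ⇒ Tahanar hesesue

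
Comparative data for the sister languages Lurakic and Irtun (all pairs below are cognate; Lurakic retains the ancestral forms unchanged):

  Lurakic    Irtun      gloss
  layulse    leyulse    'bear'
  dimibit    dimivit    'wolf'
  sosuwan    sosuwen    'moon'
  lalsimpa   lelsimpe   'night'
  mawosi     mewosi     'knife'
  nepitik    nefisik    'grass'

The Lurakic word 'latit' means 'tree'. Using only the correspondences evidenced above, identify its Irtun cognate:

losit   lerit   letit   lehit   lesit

layulse ~ leyulse, lalsimpa ~ lelsimpe — Lurakic a corresponds to Irtun e after a consonant, before a consonant other than r, m, n, p, b, f, v.
nepitik ~ nefisik — Lurakic t corresponds to Irtun s between vowels (before a front vowel).
Applying these to Lurakic 'latit':
  latit → letit   (a→e after a consonant, before a consonant other than r, m, n, p, b, f, v)
  letit → lesit   (t→s between vowels (before a front vowel))
So the Irtun cognate is 'lesit'.

lesit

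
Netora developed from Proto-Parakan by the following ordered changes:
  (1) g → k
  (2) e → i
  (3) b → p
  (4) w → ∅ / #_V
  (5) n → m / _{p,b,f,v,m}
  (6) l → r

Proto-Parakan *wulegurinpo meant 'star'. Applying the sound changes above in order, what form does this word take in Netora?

urikurimpo

Netora: *wulegurinpo > wulekurinpo > wulikurinpo > ulikurinpo > ulikurimpo > urikurimpo  (by unconditioned shift, vowel merger, glide loss, nasal place assimilation, unconditioned shift)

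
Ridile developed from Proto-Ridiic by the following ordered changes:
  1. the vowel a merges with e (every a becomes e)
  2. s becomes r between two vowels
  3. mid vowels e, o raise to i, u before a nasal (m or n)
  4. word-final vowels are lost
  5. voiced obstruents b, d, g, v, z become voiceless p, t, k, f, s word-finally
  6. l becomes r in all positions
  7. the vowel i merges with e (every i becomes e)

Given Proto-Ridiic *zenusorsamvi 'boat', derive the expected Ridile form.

Ridile: *zenusorsamvi > zenusorsemvi > zenurorsemvi > zinurorsimvi > zinurorsimv > zinurorsimf > zenurorsemf  (by vowel merger, rhotacism, pre-nasal raising, apocope, final devoicing, vowel merger)

zenurorsemf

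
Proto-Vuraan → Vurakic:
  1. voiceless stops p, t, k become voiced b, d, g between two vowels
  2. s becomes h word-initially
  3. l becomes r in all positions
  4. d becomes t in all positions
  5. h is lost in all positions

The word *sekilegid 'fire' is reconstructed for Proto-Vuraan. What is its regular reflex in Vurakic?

egiregit

Vurakic: *sekilegid > segilegid > hegilegid > hegiregid > hegiregit > egiregit  (by intervocalic voicing, debuccalisation, unconditioned shift, unconditioned shift, h-loss)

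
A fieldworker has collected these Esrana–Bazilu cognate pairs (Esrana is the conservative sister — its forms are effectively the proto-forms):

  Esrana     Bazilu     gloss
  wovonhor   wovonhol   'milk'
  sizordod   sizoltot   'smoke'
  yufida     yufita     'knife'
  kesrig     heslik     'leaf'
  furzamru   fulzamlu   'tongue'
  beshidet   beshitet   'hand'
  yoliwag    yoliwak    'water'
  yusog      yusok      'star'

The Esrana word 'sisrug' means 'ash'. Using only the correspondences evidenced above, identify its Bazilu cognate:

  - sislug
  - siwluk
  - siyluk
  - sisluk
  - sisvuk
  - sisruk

sisluk

furzamru ~ fulzamlu — Esrana r corresponds to Bazilu l after a consonant, before a back vowel.
kesrig ~ heslik, yoliwag ~ yoliwak — Esrana g corresponds to Bazilu k word-finally.
Applying these to Esrana 'sisrug':
  sisrug → sislug   (r→l after a consonant, before a back vowel)
  sislug → sisluk   (g→k word-finally)
So the Bazilu cognate is 'sisluk'.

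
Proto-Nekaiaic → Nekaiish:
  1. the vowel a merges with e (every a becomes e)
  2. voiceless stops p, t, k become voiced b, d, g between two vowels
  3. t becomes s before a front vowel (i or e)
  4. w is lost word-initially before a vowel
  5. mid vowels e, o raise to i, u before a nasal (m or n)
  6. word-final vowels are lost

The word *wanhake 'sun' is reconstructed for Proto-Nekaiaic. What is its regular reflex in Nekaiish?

Nekaiish: start from *wanhake.
  rule 1 (vowel merger): wanhake → wenheke
  rule 2 (intervocalic voicing): wenheke → wenhege
  rule 3: no change — wenhege
  rule 4 (glide loss): wenhege → enhege
  rule 5 (pre-nasal raising): enhege → inhege
  rule 6 (apocope): inhege → inheg
  ⇒ Nekaiish inheg

inheg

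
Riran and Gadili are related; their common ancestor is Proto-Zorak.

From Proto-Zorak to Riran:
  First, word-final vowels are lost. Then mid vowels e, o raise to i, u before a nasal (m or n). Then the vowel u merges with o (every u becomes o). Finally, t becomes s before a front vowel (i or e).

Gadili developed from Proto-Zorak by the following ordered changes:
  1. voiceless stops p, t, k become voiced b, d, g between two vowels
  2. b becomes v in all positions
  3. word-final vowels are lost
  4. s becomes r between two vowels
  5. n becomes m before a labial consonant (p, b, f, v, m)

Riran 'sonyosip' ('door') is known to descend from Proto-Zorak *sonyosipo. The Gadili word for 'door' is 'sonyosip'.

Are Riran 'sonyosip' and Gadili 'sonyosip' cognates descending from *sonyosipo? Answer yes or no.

Derive the expected Gadili reflex of *sonyosipo:
Gadili: start from *sonyosipo.
  rule 1 (intervocalic voicing): sonyosipo → sonyosibo
  rule 2 (unconditioned shift): sonyosibo → sonyosivo
  rule 3 (apocope): sonyosivo → sonyosiv
  rule 4 (rhotacism): sonyosiv → sonyoriv
  rule 5: no change — sonyoriv
  ⇒ Gadili sonyoriv
The regular Gadili reflex would be 'sonyoriv', but the attested form is 'sonyosip'. The correspondence is irregular, so they are not cognates (the Gadili form has a different source).

no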